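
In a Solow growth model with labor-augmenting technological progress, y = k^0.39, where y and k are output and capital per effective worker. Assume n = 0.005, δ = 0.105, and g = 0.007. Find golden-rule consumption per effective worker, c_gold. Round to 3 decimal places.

c_gold ≈ 1.317

Break-even investment rate: n + g + δ = 0.005 + 0.007 + 0.105 = 0.117.
At the golden rule the marginal product of capital equals n+g+δ: 0.39·k^(0.39−1) = 0.117. Solving, k_gold = (0.39/0.117)^(1/0.61) ≈ 7.1974.
y_gold = 7.1974^0.39 ≈ 2.1592.
c_gold = y_gold − (n+g+δ)·k_gold = 2.1592 − 0.117·7.1974 ≈ 1.3171.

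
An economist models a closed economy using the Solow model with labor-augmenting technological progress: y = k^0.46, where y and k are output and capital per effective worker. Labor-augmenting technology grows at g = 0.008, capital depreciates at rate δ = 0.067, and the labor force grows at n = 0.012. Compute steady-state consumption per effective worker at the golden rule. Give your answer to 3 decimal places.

n + g + δ = 0.012 + 0.008 + 0.067 = 0.087.
Setting f'(k) = n+g+δ gives 0.46·k^(0.46−1) = 0.087, hence k_gold = (0.46/0.087)^(1/0.54) ≈ 21.8439.
y_gold = 21.8439^0.46 ≈ 4.1314.
c_gold = y_gold − (n+g+δ)·k_gold = 4.1314 − 0.087·21.8439 ≈ 2.2309.

c_gold ≈ 2.231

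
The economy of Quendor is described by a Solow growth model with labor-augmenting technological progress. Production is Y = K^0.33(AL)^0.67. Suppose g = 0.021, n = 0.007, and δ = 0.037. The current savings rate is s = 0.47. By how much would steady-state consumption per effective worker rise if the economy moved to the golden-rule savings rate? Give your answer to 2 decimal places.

Δc ≈ 0.09

Capital per effective worker breaks even when investment replaces (n + g + δ)·k; here n + g + δ = 0.065.
Current steady state (s = 0.47): k* = (0.47/0.065)^(1/0.67) ≈ 19.1587, y* = 19.1587^0.33 ≈ 2.6496, c* = (1−0.47)·2.6496 ≈ 1.4043.
Setting f'(k) = n+g+δ gives 0.33·k^(0.33−1) = 0.065, hence k_gold = (0.33/0.065)^(1/0.67) ≈ 11.3015.
y_gold = 11.3015^0.33 ≈ 2.2260, c_gold = y_gold − 0.065·k_gold ≈ 1.4915.
Gain: Δc = 1.4915 − 1.4043 ≈ 0.0872.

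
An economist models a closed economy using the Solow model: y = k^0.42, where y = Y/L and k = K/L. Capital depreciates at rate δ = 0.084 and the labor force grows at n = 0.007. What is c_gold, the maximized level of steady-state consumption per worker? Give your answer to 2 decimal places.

n + δ = 0.007 + 0.084 = 0.091.
Maximizing c = f(k) − (n+δ)·k gives f'(k) = n+δ, i.e. 0.42·k^(0.42−1) = 0.091, so k_gold = (0.42/0.091)^(1/0.58) ≈ 13.9697.
y_gold = 13.9697^0.42 ≈ 3.0268.
c_gold = y_gold − (n+δ)·k_gold = 3.0268 − 0.091·13.9697 ≈ 1.7555.

c_gold ≈ 1.76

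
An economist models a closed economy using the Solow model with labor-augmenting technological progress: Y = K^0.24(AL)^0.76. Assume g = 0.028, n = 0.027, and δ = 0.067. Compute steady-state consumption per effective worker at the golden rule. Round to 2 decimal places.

c_gold ≈ 0.94

Break-even investment rate: n + g + δ = 0.027 + 0.028 + 0.067 = 0.122.
Golden rule sets MPK = n+g+δ: 0.24·k^(0.24−1) = 0.122, so k_gold = (0.24/0.122)^(1/0.76) ≈ 2.4358.
y_gold = 2.4358^0.24 ≈ 1.2382.
c_gold = y_gold − (n+g+δ)·k_gold = 1.2382 − 0.122·2.4358 ≈ 0.9410.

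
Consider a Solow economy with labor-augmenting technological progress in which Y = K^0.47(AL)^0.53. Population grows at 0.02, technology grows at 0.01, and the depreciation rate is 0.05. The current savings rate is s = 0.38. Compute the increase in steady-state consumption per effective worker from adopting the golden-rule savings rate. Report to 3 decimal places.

Δc ≈ 0.079

n + g + δ = 0.02 + 0.01 + 0.05 = 0.08.
Current steady state (s = 0.38): k* = (0.38/0.08)^(1/0.53) ≈ 18.9139, y* = 18.9139^0.47 ≈ 3.9819, c* = (1−0.38)·3.9819 ≈ 2.4688.
At the golden rule the marginal product of capital equals n+g+δ: 0.47·k^(0.47−1) = 0.08. Solving, k_gold = (0.47/0.08)^(1/0.53) ≈ 28.2461.
y_gold = 28.2461^0.47 ≈ 4.8078, c_gold = y_gold − 0.08·k_gold ≈ 2.5482.
Gain: Δc = 2.5482 − 2.4688 ≈ 0.0794.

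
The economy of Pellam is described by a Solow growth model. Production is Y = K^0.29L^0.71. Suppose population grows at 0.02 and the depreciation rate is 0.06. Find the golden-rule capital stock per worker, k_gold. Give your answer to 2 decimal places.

k_gold ≈ 6.13

Capital per worker breaks even when investment replaces (n + δ)·k; here n + δ = 0.08.
Golden rule sets MPK = n+δ: 0.29·k^(0.29−1) = 0.08, so k_gold = (0.29/0.08)^(1/0.71) ≈ 6.1342.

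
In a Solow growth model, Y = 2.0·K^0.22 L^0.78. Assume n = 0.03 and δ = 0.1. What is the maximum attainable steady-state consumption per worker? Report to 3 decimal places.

The effective depreciation rate is n + δ = 0.03 + 0.1 = 0.13.
At the golden rule the marginal product of capital equals n+δ: 0.22·2.0·k^(0.22−1) = 0.13. Solving, k_gold = (0.22·2.0/0.13)^(1/0.78) ≈ 4.7737.
y_gold = 2.0·4.7737^0.22 ≈ 2.8208.
c_gold = y_gold − (n+δ)·k_gold = 2.8208 − 0.13·4.7737 ≈ 2.2003.

c_gold ≈ 2.200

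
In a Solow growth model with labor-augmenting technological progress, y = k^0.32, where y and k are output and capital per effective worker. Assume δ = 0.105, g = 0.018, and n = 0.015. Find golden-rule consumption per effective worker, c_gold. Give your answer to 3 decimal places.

The effective depreciation rate is n + g + δ = 0.015 + 0.018 + 0.105 = 0.138.
Setting f'(k) = n+g+δ gives 0.32·k^(0.32−1) = 0.138, hence k_gold = (0.32/0.138)^(1/0.68) ≈ 3.4448.
y_gold = 3.4448^0.32 ≈ 1.4856.
c_gold = y_gold − (n+g+δ)·k_gold = 1.4856 − 0.138·3.4448 ≈ 1.0102.

c_gold ≈ 1.010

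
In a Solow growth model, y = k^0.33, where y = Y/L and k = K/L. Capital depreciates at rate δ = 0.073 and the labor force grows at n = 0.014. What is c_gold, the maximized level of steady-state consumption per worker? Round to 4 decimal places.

c_gold ≈ 1.2920

Break-even investment rate: n + δ = 0.014 + 0.073 = 0.087.
Maximizing c = f(k) − (n+δ)·k gives f'(k) = n+δ, i.e. 0.33·k^(0.33−1) = 0.087, so k_gold = (0.33/0.087)^(1/0.67) ≈ 7.3143.
y_gold = 7.3143^0.33 ≈ 1.9283.
c_gold = y_gold − (n+δ)·k_gold = 1.9283 − 0.087·7.3143 ≈ 1.2920.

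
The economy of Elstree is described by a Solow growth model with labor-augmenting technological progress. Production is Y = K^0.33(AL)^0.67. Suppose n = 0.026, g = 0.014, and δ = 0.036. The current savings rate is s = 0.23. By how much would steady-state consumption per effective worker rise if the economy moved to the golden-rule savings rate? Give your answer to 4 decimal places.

Δc ≈ 0.0524

Break-even investment rate: n + g + δ = 0.026 + 0.014 + 0.036 = 0.076.
Current steady state (s = 0.23): k* = (0.23/0.076)^(1/0.67) ≈ 5.2213, y* = 5.2213^0.33 ≈ 1.7253, c* = (1−0.23)·1.7253 ≈ 1.3285.
Setting f'(k) = n+g+δ gives 0.33·k^(0.33−1) = 0.076, hence k_gold = (0.33/0.076)^(1/0.67) ≈ 8.9494.
y_gold = 8.9494^0.33 ≈ 2.0611, c_gold = y_gold − 0.076·k_gold ≈ 1.3809.
Gain: Δc = 1.3809 − 1.3285 ≈ 0.0524.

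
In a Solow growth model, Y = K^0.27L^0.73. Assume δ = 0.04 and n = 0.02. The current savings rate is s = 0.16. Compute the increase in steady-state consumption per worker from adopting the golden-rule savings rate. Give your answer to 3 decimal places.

Δc ≈ 0.066

The effective depreciation rate is n + δ = 0.02 + 0.04 = 0.06.
Current steady state (s = 0.16): k* = (0.16/0.06)^(1/0.73) ≈ 3.8328, y* = 3.8328^0.27 ≈ 1.4373, c* = (1−0.16)·1.4373 ≈ 1.2073.
Golden rule sets MPK = n+δ: 0.27·k^(0.27−1) = 0.06, so k_gold = (0.27/0.06)^(1/0.73) ≈ 7.8490.
y_gold = 7.8490^0.27 ≈ 1.7442, c_gold = y_gold − 0.06·k_gold ≈ 1.2733.
Gain: Δc = 1.2733 − 1.2073 ≈ 0.0659.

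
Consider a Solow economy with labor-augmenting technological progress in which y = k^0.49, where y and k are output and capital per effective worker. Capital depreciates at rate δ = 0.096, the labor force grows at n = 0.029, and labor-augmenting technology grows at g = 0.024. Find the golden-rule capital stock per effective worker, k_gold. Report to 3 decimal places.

Break-even investment rate: n + g + δ = 0.029 + 0.024 + 0.096 = 0.149.
At the golden rule the marginal product of capital equals n+g+δ: 0.49·k^(0.49−1) = 0.149. Solving, k_gold = (0.49/0.149)^(1/0.51) ≈ 10.3215.

k_gold ≈ 10.322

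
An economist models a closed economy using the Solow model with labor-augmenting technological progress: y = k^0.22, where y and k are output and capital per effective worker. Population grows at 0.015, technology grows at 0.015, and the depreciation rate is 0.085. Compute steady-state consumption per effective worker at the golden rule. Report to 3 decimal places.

Break-even investment rate: n + g + δ = 0.015 + 0.015 + 0.085 = 0.115.
Maximizing c = f(k) − (n+g+δ)·k gives f'(k) = n+g+δ, i.e. 0.22·k^(0.22−1) = 0.115, so k_gold = (0.22/0.115)^(1/0.78) ≈ 2.2971.
y_gold = 2.2971^0.22 ≈ 1.2008.
c_gold = y_gold − (n+g+δ)·k_gold = 1.2008 − 0.115·2.2971 ≈ 0.9366.

c_gold ≈ 0.937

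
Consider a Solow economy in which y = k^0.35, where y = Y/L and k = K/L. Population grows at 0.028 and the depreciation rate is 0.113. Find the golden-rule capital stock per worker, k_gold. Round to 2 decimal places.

k_gold ≈ 4.05

The effective depreciation rate is n + δ = 0.028 + 0.113 = 0.141.
Golden rule sets MPK = n+δ: 0.35·k^(0.35−1) = 0.141, so k_gold = (0.35/0.141)^(1/0.65) ≈ 4.0500.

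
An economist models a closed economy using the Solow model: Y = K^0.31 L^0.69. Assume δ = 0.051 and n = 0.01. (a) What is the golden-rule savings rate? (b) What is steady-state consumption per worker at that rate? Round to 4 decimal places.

(a) s_gold = 0.3100; (b) c_gold ≈ 1.4324

The effective depreciation rate is n + δ = 0.01 + 0.051 = 0.061.
For Cobb-Douglas, s_gold equals capital's share: s_gold = 0.31.
Golden rule sets MPK = n+δ: 0.31·k^(0.31−1) = 0.061, so k_gold = (0.31/0.061)^(1/0.69) ≈ 10.5496.
y_gold = 10.5496^0.31 ≈ 2.0759; c_gold = (1−0.31)·y_gold ≈ 1.4324.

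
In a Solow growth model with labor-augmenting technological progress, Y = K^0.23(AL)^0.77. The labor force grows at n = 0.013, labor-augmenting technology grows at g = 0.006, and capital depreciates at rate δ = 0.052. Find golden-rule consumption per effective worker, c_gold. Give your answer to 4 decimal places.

Break-even investment rate: n + g + δ = 0.013 + 0.006 + 0.052 = 0.071.
Maximizing c = f(k) − (n+g+δ)·k gives f'(k) = n+g+δ, i.e. 0.23·k^(0.23−1) = 0.071, so k_gold = (0.23/0.071)^(1/0.77) ≈ 4.6020.
y_gold = 4.6020^0.23 ≈ 1.4206.
c_gold = y_gold − (n+g+δ)·k_gold = 1.4206 − 0.071·4.6020 ≈ 1.0939.

c_gold ≈ 1.0939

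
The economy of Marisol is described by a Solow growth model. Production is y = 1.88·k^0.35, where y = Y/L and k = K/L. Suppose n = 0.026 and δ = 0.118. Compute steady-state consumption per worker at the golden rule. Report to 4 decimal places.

The effective depreciation rate is n + δ = 0.026 + 0.118 = 0.144.
Setting f'(k) = n+δ gives 0.35·1.88·k^(0.35−1) = 0.144, hence k_gold = (0.35·1.88/0.144)^(1/0.65) ≈ 10.3556.
y_gold = 1.88·10.3556^0.35 ≈ 4.2606.
c_gold = y_gold − (n+δ)·k_gold = 4.2606 − 0.144·10.3556 ≈ 2.7694.

c_gold ≈ 2.7694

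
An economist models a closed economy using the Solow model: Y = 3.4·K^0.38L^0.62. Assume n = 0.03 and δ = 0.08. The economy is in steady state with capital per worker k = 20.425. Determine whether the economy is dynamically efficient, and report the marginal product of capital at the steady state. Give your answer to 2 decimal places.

Capital per worker breaks even when investment replaces (n + δ)·k; here n + δ = 0.11.
MPK = 0.38·3.4·k^(0.38−1) = 0.38·3.4·20.425^(-0.62) ≈ 0.1990.
MPK > 0.11, so the economy is dynamically efficient (under-saving).

dynamically efficient; MPK ≈ 0.20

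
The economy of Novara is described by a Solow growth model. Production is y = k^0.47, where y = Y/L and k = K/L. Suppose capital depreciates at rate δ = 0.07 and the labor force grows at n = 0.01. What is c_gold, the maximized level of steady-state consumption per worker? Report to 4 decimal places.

c_gold ≈ 2.5482

Break-even investment rate: n + δ = 0.01 + 0.07 = 0.08.
Maximizing c = f(k) − (n+δ)·k gives f'(k) = n+δ, i.e. 0.47·k^(0.47−1) = 0.08, so k_gold = (0.47/0.08)^(1/0.53) ≈ 28.2461.
y_gold = 28.2461^0.47 ≈ 4.8078.
c_gold = y_gold − (n+δ)·k_gold = 4.8078 − 0.08·28.2461 ≈ 2.5482.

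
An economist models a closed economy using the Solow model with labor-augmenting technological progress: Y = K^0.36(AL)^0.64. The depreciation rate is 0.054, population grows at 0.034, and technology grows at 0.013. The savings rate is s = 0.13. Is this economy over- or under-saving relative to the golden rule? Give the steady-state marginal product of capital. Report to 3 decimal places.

n + g + δ = 0.034 + 0.013 + 0.054 = 0.101.
Steady-state k*: s·k^0.36 = 0.101·k gives k* = (0.13/0.101)^(1/0.64) ≈ 1.4835.
MPK = 0.36·1.4835^(-0.64) ≈ 0.2797.
MPK > n+g+δ = 0.101, so the economy is dynamically efficient (under-saving).

under-saving; MPK ≈ 0.280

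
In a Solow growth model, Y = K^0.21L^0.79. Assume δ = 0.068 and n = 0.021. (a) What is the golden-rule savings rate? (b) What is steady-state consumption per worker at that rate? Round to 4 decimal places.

Break-even investment rate: n + δ = 0.021 + 0.068 = 0.089.
For Cobb-Douglas, s_gold equals capital's share: s_gold = 0.21.
Maximizing c = f(k) − (n+δ)·k gives f'(k) = n+δ, i.e. 0.21·k^(0.21−1) = 0.089, so k_gold = (0.21/0.089)^(1/0.79) ≈ 2.9644.
y_gold = 2.9644^0.21 ≈ 1.2563; c_gold = (1−0.21)·y_gold ≈ 0.9925.

(a) s_gold = 0.2100; (b) c_gold ≈ 0.9925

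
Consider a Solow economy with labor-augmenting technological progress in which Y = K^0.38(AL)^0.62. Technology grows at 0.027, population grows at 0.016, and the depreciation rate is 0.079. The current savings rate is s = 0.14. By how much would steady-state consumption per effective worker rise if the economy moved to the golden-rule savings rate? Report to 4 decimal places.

Break-even investment rate: n + g + δ = 0.016 + 0.027 + 0.079 = 0.122.
Current steady state (s = 0.14): k* = (0.14/0.122)^(1/0.62) ≈ 1.2485, y* = 1.2485^0.38 ≈ 1.0880, c* = (1−0.14)·1.0880 ≈ 0.9357.
Setting f'(k) = n+g+δ gives 0.38·k^(0.38−1) = 0.122, hence k_gold = (0.38/0.122)^(1/0.62) ≈ 6.2495.
y_gold = 6.2495^0.38 ≈ 2.0064, c_gold = y_gold − 0.122·k_gold ≈ 1.2440.
Gain: Δc = 1.2440 − 0.9357 ≈ 0.3083.

Δc ≈ 0.3083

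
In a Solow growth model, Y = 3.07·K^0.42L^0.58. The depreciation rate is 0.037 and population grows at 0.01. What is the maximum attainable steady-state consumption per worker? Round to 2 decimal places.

The effective depreciation rate is n + δ = 0.01 + 0.037 = 0.047.
Maximizing c = f(k) − (n+δ)·k gives f'(k) = n+δ, i.e. 0.42·3.07·k^(0.42−1) = 0.047, so k_gold = (0.42·3.07/0.047)^(1/0.58) ≈ 301.8631.
y_gold = 3.07·301.8631^0.42 ≈ 33.7799.
c_gold = y_gold − (n+δ)·k_gold = 33.7799 − 0.047·301.8631 ≈ 19.5924.

c_gold ≈ 19.59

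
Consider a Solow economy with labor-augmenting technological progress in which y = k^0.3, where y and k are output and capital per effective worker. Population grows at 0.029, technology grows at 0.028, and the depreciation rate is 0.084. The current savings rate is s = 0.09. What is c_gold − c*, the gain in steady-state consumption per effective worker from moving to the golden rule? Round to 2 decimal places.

n + g + δ = 0.029 + 0.028 + 0.084 = 0.141.
Current steady state (s = 0.09): k* = (0.09/0.141)^(1/0.7) ≈ 0.5266, y* = 0.5266^0.3 ≈ 0.8250, c* = (1−0.09)·0.8250 ≈ 0.7507.
Maximizing c = f(k) − (n+g+δ)·k gives f'(k) = n+g+δ, i.e. 0.3·k^(0.3−1) = 0.141, so k_gold = (0.3/0.141)^(1/0.7) ≈ 2.9406.
y_gold = 2.9406^0.3 ≈ 1.3821, c_gold = y_gold − 0.141·k_gold ≈ 0.9674.
Gain: Δc = 0.9674 − 0.7507 ≈ 0.2167.

Δc ≈ 0.22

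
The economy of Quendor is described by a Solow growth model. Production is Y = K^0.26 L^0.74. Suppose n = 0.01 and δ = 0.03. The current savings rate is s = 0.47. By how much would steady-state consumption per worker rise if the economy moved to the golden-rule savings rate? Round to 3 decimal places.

Δc ≈ 0.169

Break-even investment rate: n + δ = 0.01 + 0.03 = 0.04.
Current steady state (s = 0.47): k* = (0.47/0.04)^(1/0.74) ≈ 27.9253, y* = 27.9253^0.26 ≈ 2.3766, c* = (1−0.47)·2.3766 ≈ 1.2596.
Setting f'(k) = n+δ gives 0.26·k^(0.26−1) = 0.04, hence k_gold = (0.26/0.04)^(1/0.74) ≈ 12.5468.
y_gold = 12.5468^0.26 ≈ 1.9303, c_gold = y_gold − 0.04·k_gold ≈ 1.4284.
Gain: Δc = 1.4284 − 1.2596 ≈ 0.1688.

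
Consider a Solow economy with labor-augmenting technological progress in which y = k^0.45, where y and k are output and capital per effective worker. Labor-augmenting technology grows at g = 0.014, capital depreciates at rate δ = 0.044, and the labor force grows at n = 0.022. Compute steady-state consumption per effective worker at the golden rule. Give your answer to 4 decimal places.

n + g + δ = 0.022 + 0.014 + 0.044 = 0.08.
Setting f'(k) = n+g+δ gives 0.45·k^(0.45−1) = 0.08, hence k_gold = (0.45/0.08)^(1/0.55) ≈ 23.1132.
y_gold = 23.1132^0.45 ≈ 4.1090.
c_gold = y_gold − (n+g+δ)·k_gold = 4.1090 − 0.08·23.1132 ≈ 2.2600.

c_gold ≈ 2.2600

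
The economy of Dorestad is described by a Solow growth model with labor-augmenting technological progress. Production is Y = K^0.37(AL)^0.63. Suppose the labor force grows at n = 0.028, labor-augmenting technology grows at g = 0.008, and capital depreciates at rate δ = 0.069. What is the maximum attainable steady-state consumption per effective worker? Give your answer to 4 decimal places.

Break-even investment rate: n + g + δ = 0.028 + 0.008 + 0.069 = 0.105.
Maximizing c = f(k) − (n+g+δ)·k gives f'(k) = n+g+δ, i.e. 0.37·k^(0.37−1) = 0.105, so k_gold = (0.37/0.105)^(1/0.63) ≈ 7.3837.
y_gold = 7.3837^0.37 ≈ 2.0954.
c_gold = y_gold − (n+g+δ)·k_gold = 2.0954 − 0.105·7.3837 ≈ 1.3201.

c_gold ≈ 1.3201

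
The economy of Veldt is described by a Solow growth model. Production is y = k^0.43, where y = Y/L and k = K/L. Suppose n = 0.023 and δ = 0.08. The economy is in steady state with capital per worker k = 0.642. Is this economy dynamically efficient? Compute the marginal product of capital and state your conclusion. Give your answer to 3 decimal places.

dynamically efficient; MPK ≈ 0.554

The effective depreciation rate is n + δ = 0.023 + 0.08 = 0.103.
MPK = 0.43·k^(0.43−1) = 0.43·0.642^(-0.57) ≈ 0.5536.
MPK > 0.103, so the economy is dynamically efficient (under-saving).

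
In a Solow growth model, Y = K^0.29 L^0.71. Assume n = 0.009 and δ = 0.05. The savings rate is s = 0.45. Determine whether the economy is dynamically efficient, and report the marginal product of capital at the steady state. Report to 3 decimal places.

dynamically inefficient; MPK ≈ 0.038

Capital per worker breaks even when investment replaces (n + δ)·k; here n + δ = 0.059.
Steady-state k*: s·k^0.29 = 0.059·k gives k* = (0.45/0.059)^(1/0.71) ≈ 17.4889.
MPK = 0.29·17.4889^(-0.71) ≈ 0.0380.
MPK < n+δ = 0.059, so the economy is dynamically inefficient (over-saving).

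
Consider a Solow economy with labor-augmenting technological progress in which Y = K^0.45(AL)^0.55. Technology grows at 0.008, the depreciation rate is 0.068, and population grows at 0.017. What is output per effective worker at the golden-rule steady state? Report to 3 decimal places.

Break-even investment rate: n + g + δ = 0.017 + 0.008 + 0.068 = 0.093.
At the golden rule the marginal product of capital equals n+g+δ: 0.45·k^(0.45−1) = 0.093. Solving, k_gold = (0.45/0.093)^(1/0.55) ≈ 17.5777.
Output: y_gold = k_gold^0.45 = 17.5777^0.45 ≈ 3.6327.

y_gold ≈ 3.633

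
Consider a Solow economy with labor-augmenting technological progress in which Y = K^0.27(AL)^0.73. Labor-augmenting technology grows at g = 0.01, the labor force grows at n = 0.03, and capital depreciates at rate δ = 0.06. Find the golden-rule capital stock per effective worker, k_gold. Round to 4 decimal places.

k_gold ≈ 3.8986

Capital per effective worker breaks even when investment replaces (n + g + δ)·k; here n + g + δ = 0.1.
Golden rule sets MPK = n+g+δ: 0.27·k^(0.27−1) = 0.1, so k_gold = (0.27/0.1)^(1/0.73) ≈ 3.8986.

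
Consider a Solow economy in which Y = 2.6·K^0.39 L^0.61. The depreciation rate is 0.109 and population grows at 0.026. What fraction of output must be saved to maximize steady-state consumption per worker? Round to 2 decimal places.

n + δ = 0.026 + 0.109 = 0.135.
At the golden rule MPK = n+δ, and in any Cobb-Douglas steady state s = (n+δ)·k/y = MPK·k/y = capital's share 0.39.

s_gold = 0.39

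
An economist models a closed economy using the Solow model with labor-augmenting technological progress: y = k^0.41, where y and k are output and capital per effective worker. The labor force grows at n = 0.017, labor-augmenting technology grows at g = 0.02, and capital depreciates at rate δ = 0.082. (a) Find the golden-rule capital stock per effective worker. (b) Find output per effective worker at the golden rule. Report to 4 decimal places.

Break-even investment rate: n + g + δ = 0.017 + 0.02 + 0.082 = 0.119.
Maximizing c = f(k) − (n+g+δ)·k gives f'(k) = n+g+δ, i.e. 0.41·k^(0.41−1) = 0.119, so k_gold = (0.41/0.119)^(1/0.59) ≈ 8.1390.
y_gold = 8.1390^0.41 ≈ 2.3623.

(a) k_gold ≈ 8.1390; (b) y_gold ≈ 2.3623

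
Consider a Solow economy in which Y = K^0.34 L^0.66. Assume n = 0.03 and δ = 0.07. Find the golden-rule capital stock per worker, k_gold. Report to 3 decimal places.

n + δ = 0.03 + 0.07 = 0.1.
Maximizing c = f(k) − (n+δ)·k gives f'(k) = n+δ, i.e. 0.34·k^(0.34−1) = 0.1, so k_gold = (0.34/0.1)^(1/0.66) ≈ 6.3866.

k_gold ≈ 6.387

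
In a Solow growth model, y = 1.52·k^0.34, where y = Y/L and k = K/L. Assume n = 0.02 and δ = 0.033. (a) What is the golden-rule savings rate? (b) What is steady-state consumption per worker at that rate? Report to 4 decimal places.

n + δ = 0.02 + 0.033 = 0.053.
For Cobb-Douglas, s_gold equals capital's share: s_gold = 0.34.
At the golden rule the marginal product of capital equals n+δ: 0.34·1.52·k^(0.34−1) = 0.053. Solving, k_gold = (0.34·1.52/0.053)^(1/0.66) ≈ 31.5178.
y_gold = 1.52·31.5178^0.34 ≈ 4.9131; c_gold = (1−0.34)·y_gold ≈ 3.2426.

(a) s_gold = 0.3400; (b) c_gold ≈ 3.2426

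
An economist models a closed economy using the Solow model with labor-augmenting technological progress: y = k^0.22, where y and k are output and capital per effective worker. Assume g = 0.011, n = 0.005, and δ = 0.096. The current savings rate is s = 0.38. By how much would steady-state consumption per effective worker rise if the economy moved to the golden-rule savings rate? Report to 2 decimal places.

Δc ≈ 0.07

Capital per effective worker breaks even when investment replaces (n + g + δ)·k; here n + g + δ = 0.112.
Current steady state (s = 0.38): k* = (0.38/0.112)^(1/0.78) ≈ 4.7886, y* = 4.7886^0.22 ≈ 1.4114, c* = (1−0.38)·1.4114 ≈ 0.8751.
At the golden rule the marginal product of capital equals n+g+δ: 0.22·k^(0.22−1) = 0.112. Solving, k_gold = (0.22/0.112)^(1/0.78) ≈ 2.3763.
y_gold = 2.3763^0.22 ≈ 1.2098, c_gold = y_gold − 0.112·k_gold ≈ 0.9436.
Gain: Δc = 0.9436 − 0.8751 ≈ 0.0686.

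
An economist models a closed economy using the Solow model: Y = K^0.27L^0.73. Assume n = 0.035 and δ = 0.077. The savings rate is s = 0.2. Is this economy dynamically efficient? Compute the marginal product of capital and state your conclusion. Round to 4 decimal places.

The effective depreciation rate is n + δ = 0.035 + 0.077 = 0.112.
Steady-state k*: s·k^0.27 = 0.112·k gives k* = (0.2/0.112)^(1/0.73) ≈ 2.2128.
MPK = 0.27·2.2128^(-0.73) ≈ 0.1512.
MPK > n+δ = 0.112, so the economy is dynamically efficient (under-saving).

dynamically efficient; MPK ≈ 0.1512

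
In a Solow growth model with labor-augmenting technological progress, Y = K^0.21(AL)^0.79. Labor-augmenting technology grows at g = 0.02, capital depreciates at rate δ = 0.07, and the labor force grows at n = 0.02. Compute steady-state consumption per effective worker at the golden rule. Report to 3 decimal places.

Break-even investment rate: n + g + δ = 0.02 + 0.02 + 0.07 = 0.11.
Maximizing c = f(k) − (n+g+δ)·k gives f'(k) = n+g+δ, i.e. 0.21·k^(0.21−1) = 0.11, so k_gold = (0.21/0.11)^(1/0.79) ≈ 2.2671.
y_gold = 2.2671^0.21 ≈ 1.1875.
c_gold = y_gold − (n+g+δ)·k_gold = 1.1875 − 0.11·2.2671 ≈ 0.9382.

c_gold ≈ 0.938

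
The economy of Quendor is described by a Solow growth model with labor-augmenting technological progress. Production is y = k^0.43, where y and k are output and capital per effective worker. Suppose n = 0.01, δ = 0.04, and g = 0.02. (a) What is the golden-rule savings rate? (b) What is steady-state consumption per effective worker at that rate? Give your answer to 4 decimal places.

The effective depreciation rate is n + g + δ = 0.01 + 0.02 + 0.04 = 0.07.
For Cobb-Douglas, s_gold equals capital's share: s_gold = 0.43.
Setting f'(k) = n+g+δ gives 0.43·k^(0.43−1) = 0.07, hence k_gold = (0.43/0.07)^(1/0.57) ≈ 24.1605.
y_gold = 24.1605^0.43 ≈ 3.9331; c_gold = (1−0.43)·y_gold ≈ 2.2419.

(a) s_gold = 0.4300; (b) c_gold ≈ 2.2419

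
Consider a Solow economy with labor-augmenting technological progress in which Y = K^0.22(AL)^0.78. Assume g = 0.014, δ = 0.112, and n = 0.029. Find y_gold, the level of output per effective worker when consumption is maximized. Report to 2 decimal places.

y_gold ≈ 1.10

The effective depreciation rate is n + g + δ = 0.029 + 0.014 + 0.112 = 0.155.
Setting f'(k) = n+g+δ gives 0.22·k^(0.22−1) = 0.155, hence k_gold = (0.22/0.155)^(1/0.78) ≈ 1.5667.
Output: y_gold = k_gold^0.22 = 1.5667^0.22 ≈ 1.1038.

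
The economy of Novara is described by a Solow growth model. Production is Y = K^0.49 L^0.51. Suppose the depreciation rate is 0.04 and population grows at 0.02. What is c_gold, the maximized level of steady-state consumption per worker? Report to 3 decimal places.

The effective depreciation rate is n + δ = 0.02 + 0.04 = 0.06.
Golden rule sets MPK = n+δ: 0.49·k^(0.49−1) = 0.06, so k_gold = (0.49/0.06)^(1/0.51) ≈ 61.4219.
y_gold = 61.4219^0.49 ≈ 7.5210.
c_gold = y_gold − (n+δ)·k_gold = 7.5210 − 0.06·61.4219 ≈ 3.8357.

c_gold ≈ 3.836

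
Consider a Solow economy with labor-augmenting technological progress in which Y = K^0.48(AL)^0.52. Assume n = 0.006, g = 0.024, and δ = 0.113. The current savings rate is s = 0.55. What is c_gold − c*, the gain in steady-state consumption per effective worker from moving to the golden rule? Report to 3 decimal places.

The effective depreciation rate is n + g + δ = 0.006 + 0.024 + 0.113 = 0.143.
Current steady state (s = 0.55): k* = (0.55/0.143)^(1/0.52) ≈ 13.3368, y* = 13.3368^0.48 ≈ 3.4676, c* = (1−0.55)·3.4676 ≈ 1.5604.
Golden rule sets MPK = n+g+δ: 0.48·k^(0.48−1) = 0.143, so k_gold = (0.48/0.143)^(1/0.52) ≈ 10.2649.
y_gold = 10.2649^0.48 ≈ 3.0581, c_gold = y_gold − 0.143·k_gold ≈ 1.5902.
Gain: Δc = 1.5902 − 1.5604 ≈ 0.0298.

Δc ≈ 0.030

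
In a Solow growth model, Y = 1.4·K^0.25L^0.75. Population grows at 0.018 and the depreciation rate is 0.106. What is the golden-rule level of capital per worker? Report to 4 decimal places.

Capital per worker breaks even when investment replaces (n + δ)·k; here n + δ = 0.124.
Maximizing c = f(k) − (n+δ)·k gives f'(k) = n+δ, i.e. 0.25·1.4·k^(0.25−1) = 0.124, so k_gold = (0.25·1.4/0.124)^(1/0.75) ≈ 3.9890.

k_gold ≈ 3.9890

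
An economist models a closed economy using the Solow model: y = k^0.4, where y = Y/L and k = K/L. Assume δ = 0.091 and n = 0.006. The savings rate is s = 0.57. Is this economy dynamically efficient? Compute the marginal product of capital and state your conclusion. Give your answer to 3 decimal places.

Break-even investment rate: n + δ = 0.006 + 0.091 = 0.097.
Steady-state k*: s·k^0.4 = 0.097·k gives k* = (0.57/0.097)^(1/0.6) ≈ 19.1354.
MPK = 0.4·19.1354^(-0.6) ≈ 0.0681.
MPK < n+δ = 0.097, so the economy is dynamically inefficient (over-saving).

dynamically inefficient; MPK ≈ 0.068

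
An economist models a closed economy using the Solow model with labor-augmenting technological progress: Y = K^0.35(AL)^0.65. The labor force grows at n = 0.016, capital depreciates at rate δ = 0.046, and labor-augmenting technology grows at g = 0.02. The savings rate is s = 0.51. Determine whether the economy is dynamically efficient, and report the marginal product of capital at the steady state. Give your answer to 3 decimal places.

dynamically inefficient; MPK ≈ 0.056

n + g + δ = 0.016 + 0.02 + 0.046 = 0.082.
Steady-state k*: s·k^0.35 = 0.082·k gives k* = (0.51/0.082)^(1/0.65) ≈ 16.6404.
MPK = 0.35·16.6404^(-0.65) ≈ 0.0563.
MPK < n+g+δ = 0.082, so the economy is dynamically inefficient (over-saving).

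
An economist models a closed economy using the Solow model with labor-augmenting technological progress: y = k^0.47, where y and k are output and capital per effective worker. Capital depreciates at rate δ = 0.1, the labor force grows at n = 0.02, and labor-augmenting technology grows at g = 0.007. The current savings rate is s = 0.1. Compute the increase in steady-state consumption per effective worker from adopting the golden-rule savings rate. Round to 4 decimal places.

Δc ≈ 0.9633

n + g + δ = 0.02 + 0.007 + 0.1 = 0.127.
Current steady state (s = 0.1): k* = (0.1/0.127)^(1/0.53) ≈ 0.6370, y* = 0.6370^0.47 ≈ 0.8090, c* = (1−0.1)·0.8090 ≈ 0.7281.
Golden rule sets MPK = n+g+δ: 0.47·k^(0.47−1) = 0.127, so k_gold = (0.47/0.127)^(1/0.53) ≈ 11.8101.
y_gold = 11.8101^0.47 ≈ 3.1912, c_gold = y_gold − 0.127·k_gold ≈ 1.6914.
Gain: Δc = 1.6914 − 0.7281 ≈ 0.9633.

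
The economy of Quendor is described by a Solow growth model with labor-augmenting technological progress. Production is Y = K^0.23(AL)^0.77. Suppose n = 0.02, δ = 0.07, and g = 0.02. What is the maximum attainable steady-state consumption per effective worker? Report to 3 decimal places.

Capital per effective worker breaks even when investment replaces (n + g + δ)·k; here n + g + δ = 0.11.
At the golden rule the marginal product of capital equals n+g+δ: 0.23·k^(0.23−1) = 0.11. Solving, k_gold = (0.23/0.11)^(1/0.77) ≈ 2.6063.
y_gold = 2.6063^0.23 ≈ 1.2465.
c_gold = y_gold − (n+g+δ)·k_gold = 1.2465 − 0.11·2.6063 ≈ 0.9598.

c_gold ≈ 0.960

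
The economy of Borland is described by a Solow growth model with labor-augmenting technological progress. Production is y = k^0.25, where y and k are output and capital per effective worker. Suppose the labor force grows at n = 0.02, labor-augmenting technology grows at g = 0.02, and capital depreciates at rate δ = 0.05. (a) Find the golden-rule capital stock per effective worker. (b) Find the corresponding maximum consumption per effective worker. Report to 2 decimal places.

n + g + δ = 0.02 + 0.02 + 0.05 = 0.09.
Golden rule sets MPK = n+g+δ: 0.25·k^(0.25−1) = 0.09, so k_gold = (0.25/0.09)^(1/0.75) ≈ 3.9048.
y_gold = 3.9048^0.25 ≈ 1.4057; c_gold = y_gold − 0.09·k_gold ≈ 1.0543.

(a) k_gold ≈ 3.90; (b) c_gold ≈ 1.05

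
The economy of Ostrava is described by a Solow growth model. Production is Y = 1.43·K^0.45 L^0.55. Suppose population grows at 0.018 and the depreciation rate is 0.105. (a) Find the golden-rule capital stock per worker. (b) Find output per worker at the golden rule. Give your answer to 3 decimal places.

(a) k_gold ≈ 20.259; (b) y_gold ≈ 5.538

Break-even investment rate: n + δ = 0.018 + 0.105 = 0.123.
Golden rule sets MPK = n+δ: 0.45·1.43·k^(0.45−1) = 0.123, so k_gold = (0.45·1.43/0.123)^(1/0.55) ≈ 20.2593.
y_gold = 1.43·20.2593^0.45 ≈ 5.5375.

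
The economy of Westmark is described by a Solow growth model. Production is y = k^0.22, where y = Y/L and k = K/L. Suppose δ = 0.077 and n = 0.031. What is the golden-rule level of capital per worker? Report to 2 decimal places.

n + δ = 0.031 + 0.077 = 0.108.
At the golden rule the marginal product of capital equals n+δ: 0.22·k^(0.22−1) = 0.108. Solving, k_gold = (0.22/0.108)^(1/0.78) ≈ 2.4897.

k_gold ≈ 2.49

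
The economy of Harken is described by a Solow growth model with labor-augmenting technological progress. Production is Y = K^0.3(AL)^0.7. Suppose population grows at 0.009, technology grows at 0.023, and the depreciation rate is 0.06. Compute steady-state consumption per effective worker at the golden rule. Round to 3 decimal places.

n + g + δ = 0.009 + 0.023 + 0.06 = 0.092.
Setting f'(k) = n+g+δ gives 0.3·k^(0.3−1) = 0.092, hence k_gold = (0.3/0.092)^(1/0.7) ≈ 5.4117.
y_gold = 5.4117^0.3 ≈ 1.6596.
c_gold = y_gold − (n+g+δ)·k_gold = 1.6596 − 0.092·5.4117 ≈ 1.1617.

c_gold ≈ 1.162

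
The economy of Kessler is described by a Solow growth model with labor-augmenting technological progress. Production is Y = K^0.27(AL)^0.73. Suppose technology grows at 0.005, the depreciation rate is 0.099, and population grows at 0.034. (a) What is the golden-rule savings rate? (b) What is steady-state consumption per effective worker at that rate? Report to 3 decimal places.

(a) s_gold = 0.270; (b) c_gold ≈ 0.936

The effective depreciation rate is n + g + δ = 0.034 + 0.005 + 0.099 = 0.138.
For Cobb-Douglas, s_gold equals capital's share: s_gold = 0.27.
Setting f'(k) = n+g+δ gives 0.27·k^(0.27−1) = 0.138, hence k_gold = (0.27/0.138)^(1/0.73) ≈ 2.5078.
y_gold = 2.5078^0.27 ≈ 1.2818; c_gold = (1−0.27)·y_gold ≈ 0.9357.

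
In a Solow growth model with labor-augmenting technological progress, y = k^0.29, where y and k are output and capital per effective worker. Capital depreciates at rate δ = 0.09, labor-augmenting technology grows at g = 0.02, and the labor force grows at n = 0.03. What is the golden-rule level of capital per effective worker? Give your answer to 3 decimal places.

Break-even investment rate: n + g + δ = 0.03 + 0.02 + 0.09 = 0.14.
Maximizing c = f(k) − (n+g+δ)·k gives f'(k) = n+g+δ, i.e. 0.29·k^(0.29−1) = 0.14, so k_gold = (0.29/0.14)^(1/0.71) ≈ 2.7890.

k_gold ≈ 2.789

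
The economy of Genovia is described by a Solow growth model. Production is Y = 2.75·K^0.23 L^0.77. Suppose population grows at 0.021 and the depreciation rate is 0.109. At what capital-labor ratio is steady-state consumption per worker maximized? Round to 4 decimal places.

Capital per worker breaks even when investment replaces (n + δ)·k; here n + δ = 0.13.
Maximizing c = f(k) − (n+δ)·k gives f'(k) = n+δ, i.e. 0.23·2.75·k^(0.23−1) = 0.13, so k_gold = (0.23·2.75/0.13)^(1/0.77) ≈ 7.8048.

k_gold ≈ 7.8048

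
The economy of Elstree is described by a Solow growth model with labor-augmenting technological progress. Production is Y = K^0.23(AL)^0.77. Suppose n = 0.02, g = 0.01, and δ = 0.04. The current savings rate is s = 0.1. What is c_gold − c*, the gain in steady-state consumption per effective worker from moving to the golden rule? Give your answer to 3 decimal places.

Δc ≈ 0.097

Capital per effective worker breaks even when investment replaces (n + g + δ)·k; here n + g + δ = 0.07.
Current steady state (s = 0.1): k* = (0.1/0.07)^(1/0.77) ≈ 1.5892, y* = 1.5892^0.23 ≈ 1.1124, c* = (1−0.1)·1.1124 ≈ 1.0012.
Golden rule sets MPK = n+g+δ: 0.23·k^(0.23−1) = 0.07, so k_gold = (0.23/0.07)^(1/0.77) ≈ 4.6876.
y_gold = 4.6876^0.23 ≈ 1.4267, c_gold = y_gold − 0.07·k_gold ≈ 1.0985.
Gain: Δc = 1.0985 − 1.0012 ≈ 0.0973.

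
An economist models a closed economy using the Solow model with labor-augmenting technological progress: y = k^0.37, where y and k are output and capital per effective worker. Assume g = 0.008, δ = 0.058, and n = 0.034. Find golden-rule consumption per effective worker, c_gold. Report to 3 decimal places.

Capital per effective worker breaks even when investment replaces (n + g + δ)·k; here n + g + δ = 0.1.
Golden rule sets MPK = n+g+δ: 0.37·k^(0.37−1) = 0.1, so k_gold = (0.37/0.1)^(1/0.63) ≈ 7.9782.
y_gold = 7.9782^0.37 ≈ 2.1563.
c_gold = y_gold − (n+g+δ)·k_gold = 2.1563 − 0.1·7.9782 ≈ 1.3585.

c_gold ≈ 1.358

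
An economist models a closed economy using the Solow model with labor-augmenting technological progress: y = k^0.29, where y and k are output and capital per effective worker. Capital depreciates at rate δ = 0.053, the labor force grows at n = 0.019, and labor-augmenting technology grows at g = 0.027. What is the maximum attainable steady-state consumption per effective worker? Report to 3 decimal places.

c_gold ≈ 1.101

The effective depreciation rate is n + g + δ = 0.019 + 0.027 + 0.053 = 0.099.
Setting f'(k) = n+g+δ gives 0.29·k^(0.29−1) = 0.099, hence k_gold = (0.29/0.099)^(1/0.71) ≈ 4.5437.
y_gold = 4.5437^0.29 ≈ 1.5511.
c_gold = y_gold − (n+g+δ)·k_gold = 1.5511 − 0.099·4.5437 ≈ 1.1013.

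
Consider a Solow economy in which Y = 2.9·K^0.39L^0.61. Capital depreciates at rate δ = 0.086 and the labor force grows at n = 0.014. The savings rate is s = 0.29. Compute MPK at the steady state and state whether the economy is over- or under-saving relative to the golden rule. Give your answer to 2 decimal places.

under-saving; MPK ≈ 0.13

Break-even investment rate: n + δ = 0.014 + 0.086 = 0.1.
Steady-state k*: s·A·k^0.39 = 0.1·k gives k* = (0.29·2.9/0.1)^(1/0.61) ≈ 32.8140.
MPK = 0.39·2.9·32.8140^(-0.61) ≈ 0.1345.
MPK > n+δ = 0.1, so the economy is dynamically efficient (under-saving).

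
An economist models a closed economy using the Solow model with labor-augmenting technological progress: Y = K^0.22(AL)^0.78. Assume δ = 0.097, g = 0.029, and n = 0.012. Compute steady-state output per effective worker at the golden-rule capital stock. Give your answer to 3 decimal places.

The effective depreciation rate is n + g + δ = 0.012 + 0.029 + 0.097 = 0.138.
Golden rule sets MPK = n+g+δ: 0.22·k^(0.22−1) = 0.138, so k_gold = (0.22/0.138)^(1/0.78) ≈ 1.8183.
Output: y_gold = k_gold^0.22 = 1.8183^0.22 ≈ 1.1406.

y_gold ≈ 1.141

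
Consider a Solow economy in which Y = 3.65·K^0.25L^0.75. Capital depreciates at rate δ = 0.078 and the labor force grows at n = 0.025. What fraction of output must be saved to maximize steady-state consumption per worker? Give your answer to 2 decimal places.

Break-even investment rate: n + δ = 0.025 + 0.078 = 0.103.
At the golden rule MPK = n+δ, and in any Cobb-Douglas steady state s = (n+δ)·k/y = MPK·k/y = capital's share 0.25.

s_gold = 0.25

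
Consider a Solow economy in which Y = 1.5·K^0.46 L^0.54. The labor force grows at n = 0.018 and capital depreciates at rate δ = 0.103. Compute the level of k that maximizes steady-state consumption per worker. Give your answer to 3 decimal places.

k_gold ≈ 25.126

Capital per worker breaks even when investment replaces (n + δ)·k; here n + δ = 0.121.
Setting f'(k) = n+δ gives 0.46·1.5·k^(0.46−1) = 0.121, hence k_gold = (0.46·1.5/0.121)^(1/0.54) ≈ 25.1257.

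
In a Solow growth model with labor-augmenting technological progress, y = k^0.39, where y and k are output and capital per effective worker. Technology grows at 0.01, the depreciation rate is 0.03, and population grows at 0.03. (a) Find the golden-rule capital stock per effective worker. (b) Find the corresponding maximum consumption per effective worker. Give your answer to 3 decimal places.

(a) k_gold ≈ 16.707; (b) c_gold ≈ 1.829

n + g + δ = 0.03 + 0.01 + 0.03 = 0.07.
Golden rule sets MPK = n+g+δ: 0.39·k^(0.39−1) = 0.07, so k_gold = (0.39/0.07)^(1/0.61) ≈ 16.7069.
y_gold = 16.7069^0.39 ≈ 2.9987; c_gold = y_gold − 0.07·k_gold ≈ 1.8292.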